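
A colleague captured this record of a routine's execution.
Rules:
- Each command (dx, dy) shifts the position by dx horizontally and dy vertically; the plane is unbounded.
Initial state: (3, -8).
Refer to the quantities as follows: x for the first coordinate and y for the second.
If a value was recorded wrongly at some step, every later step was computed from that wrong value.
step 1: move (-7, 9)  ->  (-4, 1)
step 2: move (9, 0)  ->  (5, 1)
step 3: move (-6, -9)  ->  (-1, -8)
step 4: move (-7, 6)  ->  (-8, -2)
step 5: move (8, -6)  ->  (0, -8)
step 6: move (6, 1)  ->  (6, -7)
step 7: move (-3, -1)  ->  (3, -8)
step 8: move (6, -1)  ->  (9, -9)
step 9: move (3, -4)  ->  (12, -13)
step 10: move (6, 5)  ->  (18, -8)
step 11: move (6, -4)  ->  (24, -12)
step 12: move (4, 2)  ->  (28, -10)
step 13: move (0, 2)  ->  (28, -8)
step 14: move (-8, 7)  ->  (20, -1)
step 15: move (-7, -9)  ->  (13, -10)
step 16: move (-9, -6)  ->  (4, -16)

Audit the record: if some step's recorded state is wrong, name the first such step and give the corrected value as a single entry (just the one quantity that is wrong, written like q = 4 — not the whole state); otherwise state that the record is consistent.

no error

1. x = 3 + (-7) = -4, y = -8 + (9) = 1 (no discrepancy)
2. x = -4 + (9) = 5, y = 1 + (0) = 1 (checks out)
3. x = 5 + (-6) = -1, y = 1 + (-9) = -8 (same as recorded)
4. x = -1 + (-7) = -8, y = -8 + (6) = -2 (exactly as logged)
5. x = -8 + (8) = 0, y = -2 + (-6) = -8 (no discrepancy)
6. x = 0 + (6) = 6, y = -8 + (1) = -7 (matches)
7. x = 6 + (-3) = 3, y = -7 + (-1) = -8 (exactly as logged)
8. x = 3 + (6) = 9, y = -8 + (-1) = -9 (same as recorded)
9. x = 9 + (3) = 12, y = -9 + (-4) = -13 (in agreement)
10. x = 12 + (6) = 18, y = -13 + (5) = -8 (consistent with the record)
11. x = 18 + (6) = 24, y = -8 + (-4) = -12 (confirmed correct)
12. x = 24 + (4) = 28, y = -12 + (2) = -10 (agrees with the record)
13. x = 28 + (0) = 28, y = -10 + (2) = -8 (agrees with the record)
14. x = 28 + (-8) = 20, y = -8 + (7) = -1 (consistent with the record)
15. x = 20 + (-7) = 13, y = -1 + (-9) = -10 (exactly as logged)
16. x = 13 + (-9) = 4, y = -10 + (-6) = -16 (no discrepancy)
The whole run recomputes cleanly — no discrepancies.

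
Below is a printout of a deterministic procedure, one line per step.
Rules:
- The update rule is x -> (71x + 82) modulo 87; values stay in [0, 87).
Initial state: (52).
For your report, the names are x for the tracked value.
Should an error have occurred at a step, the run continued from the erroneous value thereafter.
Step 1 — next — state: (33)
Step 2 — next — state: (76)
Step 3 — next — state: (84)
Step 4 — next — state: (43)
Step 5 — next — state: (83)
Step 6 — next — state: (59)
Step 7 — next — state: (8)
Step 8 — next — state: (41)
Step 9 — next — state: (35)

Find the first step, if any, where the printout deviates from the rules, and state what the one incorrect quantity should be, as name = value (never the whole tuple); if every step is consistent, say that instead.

Recomputing the run from the initial state:
step 1: x = 33
step 2: x = 76
step 3: x = 84
step 4: x = 43
step 5: x = 3
step 6: x = 34
step 7: x = 60
step 8: x = 79
step 9: x = 36
The first disagreement with the printout is at step 5, where the value should be x = 3.

step 5, x = 3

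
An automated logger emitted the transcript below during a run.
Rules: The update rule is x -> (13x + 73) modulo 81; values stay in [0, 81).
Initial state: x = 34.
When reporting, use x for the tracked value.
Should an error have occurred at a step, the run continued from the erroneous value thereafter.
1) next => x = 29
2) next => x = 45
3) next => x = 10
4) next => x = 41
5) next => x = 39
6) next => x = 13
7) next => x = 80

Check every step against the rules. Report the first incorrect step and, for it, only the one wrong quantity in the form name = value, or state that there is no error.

no error

step 1: x = (13*34 + 73) mod 81 = 29 -> consistent with the transcript
step 2: x = (13*29 + 73) mod 81 = 45 -> no discrepancy
step 3: x = (13*45 + 73) mod 81 = 10 -> consistent with the transcript
step 4: x = (13*10 + 73) mod 81 = 41 -> matches
step 5: x = (13*41 + 73) mod 81 = 39 -> agrees with the transcript
step 6: x = (13*39 + 73) mod 81 = 13 -> matches
step 7: x = (13*13 + 73) mod 81 = 80 -> same as recorded
The whole run recomputes cleanly — no discrepancies.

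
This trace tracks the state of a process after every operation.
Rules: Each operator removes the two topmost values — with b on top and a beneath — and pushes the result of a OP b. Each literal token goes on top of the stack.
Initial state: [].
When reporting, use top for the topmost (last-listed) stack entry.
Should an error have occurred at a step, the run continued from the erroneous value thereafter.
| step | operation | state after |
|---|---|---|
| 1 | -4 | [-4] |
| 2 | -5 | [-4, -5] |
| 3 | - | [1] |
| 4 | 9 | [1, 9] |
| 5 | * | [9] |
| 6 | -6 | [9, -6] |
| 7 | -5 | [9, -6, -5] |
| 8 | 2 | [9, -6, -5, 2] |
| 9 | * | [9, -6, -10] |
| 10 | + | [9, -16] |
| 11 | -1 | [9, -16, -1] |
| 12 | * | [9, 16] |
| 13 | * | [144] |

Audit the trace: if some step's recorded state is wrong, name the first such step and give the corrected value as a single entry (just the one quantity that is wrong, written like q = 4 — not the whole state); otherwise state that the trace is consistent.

no error

Step 1: push -4: top = -4 — confirmed correct.
Step 2: push -5: top = -5 — agrees with the trace.
Step 3: -4 - -5 = 1 — no discrepancy.
Step 4: push 9: top = 9 — no discrepancy.
Step 5: 1 * 9 = 9 — exactly as logged.
Step 6: push -6: top = -6 — agrees with the trace.
Step 7: push -5: top = -5 — no discrepancy.
Step 8: push 2: top = 2 — no discrepancy.
Step 9: -5 * 2 = -10 — same as recorded.
Step 10: -6 + -10 = -16 — same as recorded.
Step 11: push -1: top = -1 — no discrepancy.
Step 12: -16 * -1 = 16 — confirmed correct.
Step 13: 9 * 16 = 144 — consistent with the trace.
Every step is consistent.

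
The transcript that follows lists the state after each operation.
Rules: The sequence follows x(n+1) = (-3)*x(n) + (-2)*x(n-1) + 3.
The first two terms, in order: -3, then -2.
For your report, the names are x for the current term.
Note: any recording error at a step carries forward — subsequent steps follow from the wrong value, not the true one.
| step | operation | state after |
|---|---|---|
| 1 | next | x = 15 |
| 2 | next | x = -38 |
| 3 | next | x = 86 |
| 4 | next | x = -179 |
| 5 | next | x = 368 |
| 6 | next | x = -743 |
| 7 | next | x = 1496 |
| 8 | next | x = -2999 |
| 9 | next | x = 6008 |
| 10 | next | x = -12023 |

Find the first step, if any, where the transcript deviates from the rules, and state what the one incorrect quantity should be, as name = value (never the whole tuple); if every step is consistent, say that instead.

step 3, x = 87

Step 1: x = -3*(-2) + (-2)*(-3) + (3) = 15 — same as recorded.
Step 2: x = -3*(15) + (-2)*(-2) + (3) = -38 — confirmed correct.
Step 3: x = -3*(-38) + (-2)*(15) + (3) = 87 — the transcript has a different value.
That makes step 3 the first incorrect line — x = 87 is what it should show.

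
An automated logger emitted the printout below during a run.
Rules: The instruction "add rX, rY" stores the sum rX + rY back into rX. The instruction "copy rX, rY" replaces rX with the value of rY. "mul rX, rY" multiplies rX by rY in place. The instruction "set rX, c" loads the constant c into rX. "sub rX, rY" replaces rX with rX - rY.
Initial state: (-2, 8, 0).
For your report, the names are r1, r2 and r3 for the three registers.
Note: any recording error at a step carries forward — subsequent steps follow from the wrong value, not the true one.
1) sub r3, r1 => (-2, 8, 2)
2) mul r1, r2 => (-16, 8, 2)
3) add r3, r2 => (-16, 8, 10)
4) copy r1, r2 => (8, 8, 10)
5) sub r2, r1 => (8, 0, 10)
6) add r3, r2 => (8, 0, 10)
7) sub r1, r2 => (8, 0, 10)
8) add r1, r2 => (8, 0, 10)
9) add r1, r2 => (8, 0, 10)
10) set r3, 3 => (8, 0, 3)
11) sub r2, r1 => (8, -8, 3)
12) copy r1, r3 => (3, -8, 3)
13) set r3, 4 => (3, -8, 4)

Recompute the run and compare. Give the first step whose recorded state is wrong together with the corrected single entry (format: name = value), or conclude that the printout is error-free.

no error

1. r3 = 0 - -2 = 2 (confirmed correct)
2. r1 = -2 * 8 = -16 (no discrepancy)
3. r3 = 2 + 8 = 10 (verified)
4. r1 = 8 (verified)
5. r2 = 8 - 8 = 0 (in agreement)
6. r3 = 10 + 0 = 10 (same as recorded)
7. r1 = 8 - 0 = 8 (confirmed correct)
8. r1 = 8 + 0 = 8 (verified)
9. r1 = 8 + 0 = 8 (same as recorded)
10. r3 = 3 (confirmed correct)
11. r2 = 0 - 8 = -8 (in agreement)
12. r1 = 3 (agrees with the printout)
13. r3 = 4 (agrees with the printout)
The recomputation confirms every line.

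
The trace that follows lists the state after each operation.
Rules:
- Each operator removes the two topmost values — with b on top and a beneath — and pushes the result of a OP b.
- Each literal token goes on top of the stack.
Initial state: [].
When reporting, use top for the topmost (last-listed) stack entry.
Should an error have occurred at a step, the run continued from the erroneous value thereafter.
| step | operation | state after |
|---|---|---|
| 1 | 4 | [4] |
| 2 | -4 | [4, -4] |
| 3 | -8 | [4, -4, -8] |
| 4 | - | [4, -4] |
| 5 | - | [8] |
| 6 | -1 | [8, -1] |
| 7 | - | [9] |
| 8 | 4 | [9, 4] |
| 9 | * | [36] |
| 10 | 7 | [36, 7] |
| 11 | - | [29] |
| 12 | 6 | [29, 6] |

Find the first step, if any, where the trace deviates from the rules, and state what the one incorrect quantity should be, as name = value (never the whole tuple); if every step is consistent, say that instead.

1. push 4: top = 4 (matches)
2. push -4: top = -4 (exactly as logged)
3. push -8: top = -8 (matches)
4. -4 - -8 = 4 (first mismatch against the trace)
That makes step 4 the first incorrect line — top = 4 is what it should show.

step 4, top = 4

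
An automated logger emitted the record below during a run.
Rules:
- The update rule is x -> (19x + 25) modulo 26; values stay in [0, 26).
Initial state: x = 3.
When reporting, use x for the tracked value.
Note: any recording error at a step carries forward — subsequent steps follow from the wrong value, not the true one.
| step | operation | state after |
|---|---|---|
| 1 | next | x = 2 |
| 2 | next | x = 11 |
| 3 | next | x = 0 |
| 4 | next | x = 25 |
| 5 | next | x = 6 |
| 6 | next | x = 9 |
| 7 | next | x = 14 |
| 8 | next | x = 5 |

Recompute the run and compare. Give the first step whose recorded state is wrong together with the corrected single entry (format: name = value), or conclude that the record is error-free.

step 1, x = 4

Recomputing the run from the initial state:
step 1: x = 4
step 2: x = 23
step 3: x = 20
step 4: x = 15
step 5: x = 24
step 6: x = 13
step 7: x = 12
step 8: x = 19
The first disagreement with the record is at step 1, where the value should be x = 4.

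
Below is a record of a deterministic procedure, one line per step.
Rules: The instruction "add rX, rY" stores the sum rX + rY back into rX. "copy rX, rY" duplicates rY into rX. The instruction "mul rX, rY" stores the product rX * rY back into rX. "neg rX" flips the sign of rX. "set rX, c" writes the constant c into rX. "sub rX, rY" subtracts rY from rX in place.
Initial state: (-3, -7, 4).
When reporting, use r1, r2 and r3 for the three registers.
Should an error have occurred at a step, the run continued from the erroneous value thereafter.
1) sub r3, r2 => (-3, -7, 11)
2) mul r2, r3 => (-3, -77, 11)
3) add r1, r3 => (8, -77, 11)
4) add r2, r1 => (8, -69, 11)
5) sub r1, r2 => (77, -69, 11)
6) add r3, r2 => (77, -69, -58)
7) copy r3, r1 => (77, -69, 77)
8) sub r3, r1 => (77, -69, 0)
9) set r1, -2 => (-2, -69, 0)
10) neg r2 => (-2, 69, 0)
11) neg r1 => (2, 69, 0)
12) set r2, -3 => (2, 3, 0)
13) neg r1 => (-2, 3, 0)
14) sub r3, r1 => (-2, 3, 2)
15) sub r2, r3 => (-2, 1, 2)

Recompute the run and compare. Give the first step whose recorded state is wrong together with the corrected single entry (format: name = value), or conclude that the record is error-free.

step 12, r2 = -3

Recomputing the run from the initial state:
step 1: r1 = -3, r2 = -7, r3 = 11
step 2: r1 = -3, r2 = -77, r3 = 11
step 3: r1 = 8, r2 = -77, r3 = 11
step 4: r1 = 8, r2 = -69, r3 = 11
step 5: r1 = 77, r2 = -69, r3 = 11
step 6: r1 = 77, r2 = -69, r3 = -58
step 7: r1 = 77, r2 = -69, r3 = 77
step 8: r1 = 77, r2 = -69, r3 = 0
step 9: r1 = -2, r2 = -69, r3 = 0
step 10: r1 = -2, r2 = 69, r3 = 0
step 11: r1 = 2, r2 = 69, r3 = 0
step 12: r1 = 2, r2 = -3, r3 = 0
step 13: r1 = -2, r2 = -3, r3 = 0
step 14: r1 = -2, r2 = -3, r3 = 2
step 15: r1 = -2, r2 = -5, r3 = 2
The first disagreement with the record is at step 12, where the value should be r2 = -3.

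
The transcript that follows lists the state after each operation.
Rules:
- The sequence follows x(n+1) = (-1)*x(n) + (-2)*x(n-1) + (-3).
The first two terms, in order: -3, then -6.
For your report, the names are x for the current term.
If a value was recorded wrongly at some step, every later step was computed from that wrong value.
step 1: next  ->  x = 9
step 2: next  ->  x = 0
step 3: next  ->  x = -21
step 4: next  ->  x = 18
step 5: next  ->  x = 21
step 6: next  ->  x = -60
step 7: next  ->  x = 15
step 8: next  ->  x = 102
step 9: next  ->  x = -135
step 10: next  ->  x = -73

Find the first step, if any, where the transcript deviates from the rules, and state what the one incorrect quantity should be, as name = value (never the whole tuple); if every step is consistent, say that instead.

Step 1: x = -1*(-6) + (-2)*(-3) + (-3) = 9 — agrees with the transcript.
Step 2: x = -1*(9) + (-2)*(-6) + (-3) = 0 — same as recorded.
Step 3: x = -1*(0) + (-2)*(9) + (-3) = -21 — verified.
Step 4: x = -1*(-21) + (-2)*(0) + (-3) = 18 — same as recorded.
Step 5: x = -1*(18) + (-2)*(-21) + (-3) = 21 — confirmed correct.
Step 6: x = -1*(21) + (-2)*(18) + (-3) = -60 — same as recorded.
Step 7: x = -1*(-60) + (-2)*(21) + (-3) = 15 — same as recorded.
Step 8: x = -1*(15) + (-2)*(-60) + (-3) = 102 — verified.
Step 9: x = -1*(102) + (-2)*(15) + (-3) = -135 — agrees with the transcript.
Step 10: x = -1*(-135) + (-2)*(102) + (-3) = -72 — the transcript disagrees here.
Step 10 is the first one off; corrected, x = -72.

step 10, x = -72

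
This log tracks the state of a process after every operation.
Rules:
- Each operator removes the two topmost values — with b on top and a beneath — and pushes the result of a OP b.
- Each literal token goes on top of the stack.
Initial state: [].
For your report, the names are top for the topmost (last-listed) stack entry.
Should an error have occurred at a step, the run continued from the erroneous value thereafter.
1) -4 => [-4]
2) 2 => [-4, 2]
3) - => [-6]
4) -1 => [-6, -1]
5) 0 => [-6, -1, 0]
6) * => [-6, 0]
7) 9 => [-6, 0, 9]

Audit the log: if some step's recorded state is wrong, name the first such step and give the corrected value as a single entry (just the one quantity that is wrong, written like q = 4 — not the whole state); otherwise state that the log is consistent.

step 1: push -4: top = -4 -> agrees with the log
step 2: push 2: top = 2 -> matches
step 3: -4 - 2 = -6 -> no discrepancy
step 4: push -1: top = -1 -> no discrepancy
step 5: push 0: top = 0 -> agrees with the log
step 6: -1 * 0 = 0 -> same as recorded
step 7: push 9: top = 9 -> verified
All steps check out; nothing to correct.

no error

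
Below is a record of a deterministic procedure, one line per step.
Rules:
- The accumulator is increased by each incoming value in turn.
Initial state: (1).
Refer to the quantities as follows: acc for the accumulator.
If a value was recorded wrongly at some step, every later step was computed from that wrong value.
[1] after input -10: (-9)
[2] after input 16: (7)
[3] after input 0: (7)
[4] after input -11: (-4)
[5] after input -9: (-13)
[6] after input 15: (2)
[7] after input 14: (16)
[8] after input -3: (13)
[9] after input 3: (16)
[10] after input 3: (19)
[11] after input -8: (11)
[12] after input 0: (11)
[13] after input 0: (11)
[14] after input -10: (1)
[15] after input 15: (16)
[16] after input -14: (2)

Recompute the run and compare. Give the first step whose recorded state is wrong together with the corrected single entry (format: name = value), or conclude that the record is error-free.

no error

1. acc = 1 + -10 = -9 (matches)
2. acc = -9 + 16 = 7 (exactly as logged)
3. acc = 7 + 0 = 7 (consistent with the record)
4. acc = 7 + -11 = -4 (confirmed correct)
5. acc = -4 + -9 = -13 (agrees with the record)
6. acc = -13 + 15 = 2 (matches)
7. acc = 2 + 14 = 16 (no discrepancy)
8. acc = 16 + -3 = 13 (exactly as logged)
9. acc = 13 + 3 = 16 (no discrepancy)
10. acc = 16 + 3 = 19 (agrees with the record)
11. acc = 19 + -8 = 11 (checks out)
12. acc = 11 + 0 = 11 (no discrepancy)
13. acc = 11 + 0 = 11 (verified)
14. acc = 11 + -10 = 1 (agrees with the record)
15. acc = 1 + 15 = 16 (consistent with the record)
16. acc = 16 + -14 = 2 (matches)
The recomputation confirms every line.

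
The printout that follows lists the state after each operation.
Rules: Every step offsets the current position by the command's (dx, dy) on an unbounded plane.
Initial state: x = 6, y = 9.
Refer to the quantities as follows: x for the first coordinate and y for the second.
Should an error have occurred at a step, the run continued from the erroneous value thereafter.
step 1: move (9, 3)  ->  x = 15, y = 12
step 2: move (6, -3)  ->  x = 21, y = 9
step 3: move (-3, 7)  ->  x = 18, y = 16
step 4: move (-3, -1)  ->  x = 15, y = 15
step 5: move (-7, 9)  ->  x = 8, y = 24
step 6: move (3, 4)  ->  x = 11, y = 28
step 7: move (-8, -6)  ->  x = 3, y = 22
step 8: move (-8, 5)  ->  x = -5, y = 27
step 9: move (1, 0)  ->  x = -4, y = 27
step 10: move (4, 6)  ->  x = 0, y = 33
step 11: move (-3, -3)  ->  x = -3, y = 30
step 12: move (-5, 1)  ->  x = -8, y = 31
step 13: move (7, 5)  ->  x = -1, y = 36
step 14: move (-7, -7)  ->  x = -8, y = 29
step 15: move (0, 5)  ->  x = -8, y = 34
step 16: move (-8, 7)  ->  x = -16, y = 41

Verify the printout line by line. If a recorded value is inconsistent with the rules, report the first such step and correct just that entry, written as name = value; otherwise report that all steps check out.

Recomputing the run from the initial state:
step 1: x = 15, y = 12
step 2: x = 21, y = 9
step 3: x = 18, y = 16
step 4: x = 15, y = 15
step 5: x = 8, y = 24
step 6: x = 11, y = 28
step 7: x = 3, y = 22
step 8: x = -5, y = 27
step 9: x = -4, y = 27
step 10: x = 0, y = 33
step 11: x = -3, y = 30
step 12: x = -8, y = 31
step 13: x = -1, y = 36
step 14: x = -8, y = 29
step 15: x = -8, y = 34
step 16: x = -16, y = 41
This matches the printout at every step.

no error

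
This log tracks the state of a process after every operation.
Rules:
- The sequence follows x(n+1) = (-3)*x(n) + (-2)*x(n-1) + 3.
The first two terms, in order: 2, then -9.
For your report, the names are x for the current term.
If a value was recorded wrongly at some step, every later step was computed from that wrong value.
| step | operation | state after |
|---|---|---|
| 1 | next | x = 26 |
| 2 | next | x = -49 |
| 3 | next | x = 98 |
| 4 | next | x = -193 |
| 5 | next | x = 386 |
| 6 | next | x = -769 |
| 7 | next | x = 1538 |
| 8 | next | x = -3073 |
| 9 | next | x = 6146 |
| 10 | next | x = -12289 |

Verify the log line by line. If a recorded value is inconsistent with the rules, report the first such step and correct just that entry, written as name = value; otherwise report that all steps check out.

1. x = -3*(-9) + (-2)*(2) + (3) = 26 (exactly as logged)
2. x = -3*(26) + (-2)*(-9) + (3) = -57 (this is not what the log shows)
First incorrect step: 2; the correct value is x = -57.

step 2, x = -57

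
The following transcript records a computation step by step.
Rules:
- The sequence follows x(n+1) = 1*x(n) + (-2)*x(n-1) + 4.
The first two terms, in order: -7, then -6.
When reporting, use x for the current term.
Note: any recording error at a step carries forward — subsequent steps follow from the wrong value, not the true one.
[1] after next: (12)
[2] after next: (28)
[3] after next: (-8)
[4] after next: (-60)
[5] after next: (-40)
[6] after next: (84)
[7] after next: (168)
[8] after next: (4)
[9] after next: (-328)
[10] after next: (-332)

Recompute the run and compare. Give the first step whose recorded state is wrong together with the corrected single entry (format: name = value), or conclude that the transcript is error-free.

step 3, x = 8

1. x = 1*(-6) + (-2)*(-7) + (4) = 12 (exactly as logged)
2. x = 1*(12) + (-2)*(-6) + (4) = 28 (consistent with the transcript)
3. x = 1*(28) + (-2)*(12) + (4) = 8 (the transcript disagrees here)
Step 3 is the first one off; corrected, x = 8.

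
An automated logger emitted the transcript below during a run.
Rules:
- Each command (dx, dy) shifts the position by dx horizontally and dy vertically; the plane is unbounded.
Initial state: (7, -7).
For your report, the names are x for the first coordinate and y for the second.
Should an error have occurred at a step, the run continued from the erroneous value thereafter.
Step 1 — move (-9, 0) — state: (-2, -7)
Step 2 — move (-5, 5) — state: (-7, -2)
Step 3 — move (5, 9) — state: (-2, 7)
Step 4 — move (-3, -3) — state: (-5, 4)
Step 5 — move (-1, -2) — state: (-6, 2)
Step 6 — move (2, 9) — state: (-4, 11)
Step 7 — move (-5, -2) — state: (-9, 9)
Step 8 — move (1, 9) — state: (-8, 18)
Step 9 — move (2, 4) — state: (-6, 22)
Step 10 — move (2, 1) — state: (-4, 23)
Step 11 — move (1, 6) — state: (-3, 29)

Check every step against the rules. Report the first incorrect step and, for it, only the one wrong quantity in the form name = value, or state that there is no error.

no error

Recomputing the run from the initial state:
step 1: x = -2, y = -7
step 2: x = -7, y = -2
step 3: x = -2, y = 7
step 4: x = -5, y = 4
step 5: x = -6, y = 2
step 6: x = -4, y = 11
step 7: x = -9, y = 9
step 8: x = -8, y = 18
step 9: x = -6, y = 22
step 10: x = -4, y = 23
step 11: x = -3, y = 29
This matches the transcript at every step.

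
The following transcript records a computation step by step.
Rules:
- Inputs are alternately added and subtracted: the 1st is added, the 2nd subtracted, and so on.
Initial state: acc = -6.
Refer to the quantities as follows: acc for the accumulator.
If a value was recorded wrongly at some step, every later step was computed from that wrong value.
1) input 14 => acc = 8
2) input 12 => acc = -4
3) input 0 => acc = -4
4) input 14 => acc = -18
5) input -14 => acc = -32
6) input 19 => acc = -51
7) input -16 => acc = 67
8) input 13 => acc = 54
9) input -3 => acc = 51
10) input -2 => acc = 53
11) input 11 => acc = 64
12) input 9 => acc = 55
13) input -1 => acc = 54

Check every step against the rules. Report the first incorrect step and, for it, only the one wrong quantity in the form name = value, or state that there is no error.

step 7, acc = -67

step 1: acc = -6 + 14 = 8 -> agrees with the transcript
step 2: acc = 8 - 12 = -4 -> no discrepancy
step 3: acc = -4 + 0 = -4 -> checks out
step 4: acc = -4 - 14 = -18 -> same as recorded
step 5: acc = -18 + -14 = -32 -> same as recorded
step 6: acc = -32 - 19 = -51 -> verified
step 7: acc = -51 + -16 = -67 -> this is not what the transcript shows
The audit stops at step 7: the recorded entry is wrong and should be acc = -67.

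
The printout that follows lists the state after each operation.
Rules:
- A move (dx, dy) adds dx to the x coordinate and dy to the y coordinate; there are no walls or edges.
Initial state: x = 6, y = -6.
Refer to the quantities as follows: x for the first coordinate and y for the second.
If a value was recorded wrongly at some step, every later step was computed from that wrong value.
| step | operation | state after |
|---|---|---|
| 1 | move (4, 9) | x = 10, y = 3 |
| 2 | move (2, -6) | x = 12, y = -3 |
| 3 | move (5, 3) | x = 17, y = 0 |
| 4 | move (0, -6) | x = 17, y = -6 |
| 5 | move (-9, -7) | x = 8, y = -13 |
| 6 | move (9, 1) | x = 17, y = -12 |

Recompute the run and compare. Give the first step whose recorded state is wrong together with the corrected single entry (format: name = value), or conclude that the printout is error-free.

1. x = 6 + (4) = 10, y = -6 + (9) = 3 (checks out)
2. x = 10 + (2) = 12, y = 3 + (-6) = -3 (consistent with the printout)
3. x = 12 + (5) = 17, y = -3 + (3) = 0 (exactly as logged)
4. x = 17 + (0) = 17, y = 0 + (-6) = -6 (no discrepancy)
5. x = 17 + (-9) = 8, y = -6 + (-7) = -13 (consistent with the printout)
6. x = 8 + (9) = 17, y = -13 + (1) = -12 (checks out)
The recomputation confirms every line.

no error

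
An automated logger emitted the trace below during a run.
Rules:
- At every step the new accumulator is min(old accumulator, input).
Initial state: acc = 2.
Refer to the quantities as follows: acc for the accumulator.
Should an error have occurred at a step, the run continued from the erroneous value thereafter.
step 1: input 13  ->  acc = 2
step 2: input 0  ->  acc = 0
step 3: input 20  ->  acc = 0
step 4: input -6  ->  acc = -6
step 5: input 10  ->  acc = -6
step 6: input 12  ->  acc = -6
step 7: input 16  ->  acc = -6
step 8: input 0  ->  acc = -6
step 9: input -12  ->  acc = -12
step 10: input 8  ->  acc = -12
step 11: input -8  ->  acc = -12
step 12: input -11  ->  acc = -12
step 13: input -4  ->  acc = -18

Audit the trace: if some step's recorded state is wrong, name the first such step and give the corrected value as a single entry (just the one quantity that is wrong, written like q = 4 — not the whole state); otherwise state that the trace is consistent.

Recomputing the run from the initial state:
step 1: acc = 2
step 2: acc = 0
step 3: acc = 0
step 4: acc = -6
step 5: acc = -6
step 6: acc = -6
step 7: acc = -6
step 8: acc = -6
step 9: acc = -12
step 10: acc = -12
step 11: acc = -12
step 12: acc = -12
step 13: acc = -12
The first disagreement with the trace is at step 13, where the value should be acc = -12.

step 13, acc = -12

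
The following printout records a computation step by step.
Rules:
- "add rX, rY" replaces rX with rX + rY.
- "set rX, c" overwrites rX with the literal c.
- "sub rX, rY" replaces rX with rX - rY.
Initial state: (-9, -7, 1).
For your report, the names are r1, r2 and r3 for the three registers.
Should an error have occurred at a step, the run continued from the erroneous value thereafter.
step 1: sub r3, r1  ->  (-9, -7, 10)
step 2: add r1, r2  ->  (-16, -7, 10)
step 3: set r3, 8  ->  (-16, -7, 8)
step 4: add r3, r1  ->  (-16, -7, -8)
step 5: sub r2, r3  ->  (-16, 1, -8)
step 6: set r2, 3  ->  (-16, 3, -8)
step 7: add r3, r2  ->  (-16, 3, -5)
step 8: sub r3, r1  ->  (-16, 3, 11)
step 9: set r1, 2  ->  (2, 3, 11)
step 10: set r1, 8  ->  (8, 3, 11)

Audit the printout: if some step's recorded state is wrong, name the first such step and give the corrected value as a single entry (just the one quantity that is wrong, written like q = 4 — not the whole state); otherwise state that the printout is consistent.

Step 1: r3 = 1 - -9 = 10 — matches.
Step 2: r1 = -9 + -7 = -16 — matches.
Step 3: r3 = 8 — in agreement.
Step 4: r3 = 8 + -16 = -8 — no discrepancy.
Step 5: r2 = -7 - -8 = 1 — consistent with the printout.
Step 6: r2 = 3 — confirmed correct.
Step 7: r3 = -8 + 3 = -5 — confirmed correct.
Step 8: r3 = -5 - -16 = 11 — same as recorded.
Step 9: r1 = 2 — no discrepancy.
Step 10: r1 = 8 — confirmed correct.
The whole run recomputes cleanly — no discrepancies.

no error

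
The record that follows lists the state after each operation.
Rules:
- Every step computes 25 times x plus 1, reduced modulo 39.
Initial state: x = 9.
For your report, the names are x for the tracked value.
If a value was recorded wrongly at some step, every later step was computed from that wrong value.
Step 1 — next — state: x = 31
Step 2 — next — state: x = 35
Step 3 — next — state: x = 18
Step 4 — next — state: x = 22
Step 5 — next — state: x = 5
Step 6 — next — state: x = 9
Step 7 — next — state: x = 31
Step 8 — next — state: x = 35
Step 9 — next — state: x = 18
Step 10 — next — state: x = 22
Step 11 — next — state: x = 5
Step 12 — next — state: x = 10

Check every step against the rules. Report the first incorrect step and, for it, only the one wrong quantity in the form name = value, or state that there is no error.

step 12, x = 9

1. x = (25*9 + 1) mod 39 = 31 (exactly as logged)
2. x = (25*31 + 1) mod 39 = 35 (consistent with the record)
3. x = (25*35 + 1) mod 39 = 18 (confirmed correct)
4. x = (25*18 + 1) mod 39 = 22 (in agreement)
5. x = (25*22 + 1) mod 39 = 5 (confirmed correct)
6. x = (25*5 + 1) mod 39 = 9 (consistent with the record)
7. x = (25*9 + 1) mod 39 = 31 (checks out)
8. x = (25*31 + 1) mod 39 = 35 (confirmed correct)
9. x = (25*35 + 1) mod 39 = 18 (matches)
10. x = (25*18 + 1) mod 39 = 22 (agrees with the record)
11. x = (25*22 + 1) mod 39 = 5 (in agreement)
12. x = (25*5 + 1) mod 39 = 9 (not what was recorded)
The audit stops at step 12: the recorded entry is wrong and should be x = 9.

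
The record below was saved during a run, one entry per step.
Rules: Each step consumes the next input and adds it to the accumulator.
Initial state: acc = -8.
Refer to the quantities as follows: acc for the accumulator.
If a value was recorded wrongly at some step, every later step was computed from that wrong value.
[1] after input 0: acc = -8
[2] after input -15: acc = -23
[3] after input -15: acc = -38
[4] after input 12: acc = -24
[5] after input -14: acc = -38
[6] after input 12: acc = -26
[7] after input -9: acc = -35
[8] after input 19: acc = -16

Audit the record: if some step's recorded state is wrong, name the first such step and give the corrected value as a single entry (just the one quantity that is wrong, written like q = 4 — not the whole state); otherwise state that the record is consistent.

step 4, acc = -26

Step 1: acc = -8 + 0 = -8 — in agreement.
Step 2: acc = -8 + -15 = -23 — agrees with the record.
Step 3: acc = -23 + -15 = -38 — same as recorded.
Step 4: acc = -38 + 12 = -26 — a discrepancy with the record.
Step 4 is the first one off; corrected, acc = -26.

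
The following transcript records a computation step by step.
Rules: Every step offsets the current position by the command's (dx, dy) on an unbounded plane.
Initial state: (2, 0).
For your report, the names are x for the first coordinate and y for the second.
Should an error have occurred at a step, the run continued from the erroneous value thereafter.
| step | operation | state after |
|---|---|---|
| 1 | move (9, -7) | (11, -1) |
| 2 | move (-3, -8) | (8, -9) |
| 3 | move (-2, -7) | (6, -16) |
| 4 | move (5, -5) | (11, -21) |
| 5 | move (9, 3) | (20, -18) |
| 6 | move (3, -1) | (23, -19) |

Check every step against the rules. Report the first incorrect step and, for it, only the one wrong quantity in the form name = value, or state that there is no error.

step 1, y = -7

1. x = 2 + (9) = 11, y = 0 + (-7) = -7 (not what was recorded)
First incorrect step: 1; the correct value is y = -7.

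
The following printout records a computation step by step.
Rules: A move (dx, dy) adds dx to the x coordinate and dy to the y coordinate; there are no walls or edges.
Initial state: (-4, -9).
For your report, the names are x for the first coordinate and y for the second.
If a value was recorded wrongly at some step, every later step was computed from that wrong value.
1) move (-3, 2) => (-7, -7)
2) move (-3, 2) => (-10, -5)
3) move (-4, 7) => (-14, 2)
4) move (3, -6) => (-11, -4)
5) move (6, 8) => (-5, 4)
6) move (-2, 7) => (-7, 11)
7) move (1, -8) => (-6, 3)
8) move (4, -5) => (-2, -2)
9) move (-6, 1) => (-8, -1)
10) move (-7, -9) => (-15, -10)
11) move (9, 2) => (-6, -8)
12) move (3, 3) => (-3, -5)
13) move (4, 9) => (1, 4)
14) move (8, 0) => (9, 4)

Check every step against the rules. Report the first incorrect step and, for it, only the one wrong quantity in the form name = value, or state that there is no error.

1. x = -4 + (-3) = -7, y = -9 + (2) = -7 (agrees with the printout)
2. x = -7 + (-3) = -10, y = -7 + (2) = -5 (in agreement)
3. x = -10 + (-4) = -14, y = -5 + (7) = 2 (confirmed correct)
4. x = -14 + (3) = -11, y = 2 + (-6) = -4 (checks out)
5. x = -11 + (6) = -5, y = -4 + (8) = 4 (exactly as logged)
6. x = -5 + (-2) = -7, y = 4 + (7) = 11 (confirmed correct)
7. x = -7 + (1) = -6, y = 11 + (-8) = 3 (verified)
8. x = -6 + (4) = -2, y = 3 + (-5) = -2 (consistent with the printout)
9. x = -2 + (-6) = -8, y = -2 + (1) = -1 (verified)
10. x = -8 + (-7) = -15, y = -1 + (-9) = -10 (same as recorded)
11. x = -15 + (9) = -6, y = -10 + (2) = -8 (in agreement)
12. x = -6 + (3) = -3, y = -8 + (3) = -5 (matches)
13. x = -3 + (4) = 1, y = -5 + (9) = 4 (no discrepancy)
14. x = 1 + (8) = 9, y = 4 + (0) = 4 (confirmed correct)
Nothing is out of place; the run is error-free.

no error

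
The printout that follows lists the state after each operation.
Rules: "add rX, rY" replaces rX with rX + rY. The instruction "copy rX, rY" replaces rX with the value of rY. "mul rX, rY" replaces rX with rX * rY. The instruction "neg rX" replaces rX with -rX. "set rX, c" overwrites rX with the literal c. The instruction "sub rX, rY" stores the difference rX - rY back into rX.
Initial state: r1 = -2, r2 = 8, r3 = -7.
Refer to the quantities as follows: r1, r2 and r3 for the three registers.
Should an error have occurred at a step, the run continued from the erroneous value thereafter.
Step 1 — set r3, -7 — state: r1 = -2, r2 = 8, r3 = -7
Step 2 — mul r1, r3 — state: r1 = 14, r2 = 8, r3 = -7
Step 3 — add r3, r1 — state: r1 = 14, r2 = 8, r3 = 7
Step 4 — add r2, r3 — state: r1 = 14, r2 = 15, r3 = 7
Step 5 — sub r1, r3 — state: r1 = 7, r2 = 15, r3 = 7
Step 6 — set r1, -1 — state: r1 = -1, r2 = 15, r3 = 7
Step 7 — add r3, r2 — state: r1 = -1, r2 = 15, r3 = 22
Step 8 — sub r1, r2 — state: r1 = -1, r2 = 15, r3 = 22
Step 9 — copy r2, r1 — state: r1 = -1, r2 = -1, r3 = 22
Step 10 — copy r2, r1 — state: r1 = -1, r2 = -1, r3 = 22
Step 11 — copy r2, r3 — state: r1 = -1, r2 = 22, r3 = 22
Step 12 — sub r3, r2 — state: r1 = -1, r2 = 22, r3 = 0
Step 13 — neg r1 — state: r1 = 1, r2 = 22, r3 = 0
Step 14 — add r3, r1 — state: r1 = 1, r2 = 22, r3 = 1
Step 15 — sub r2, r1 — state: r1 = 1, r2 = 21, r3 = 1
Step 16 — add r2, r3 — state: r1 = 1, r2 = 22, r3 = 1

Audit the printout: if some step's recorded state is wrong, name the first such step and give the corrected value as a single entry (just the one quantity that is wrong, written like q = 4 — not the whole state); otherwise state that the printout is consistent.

step 8, r1 = -16

Recomputing the run from the initial state:
step 1: r1 = -2, r2 = 8, r3 = -7
step 2: r1 = 14, r2 = 8, r3 = -7
step 3: r1 = 14, r2 = 8, r3 = 7
step 4: r1 = 14, r2 = 15, r3 = 7
step 5: r1 = 7, r2 = 15, r3 = 7
step 6: r1 = -1, r2 = 15, r3 = 7
step 7: r1 = -1, r2 = 15, r3 = 22
step 8: r1 = -16, r2 = 15, r3 = 22
step 9: r1 = -16, r2 = -16, r3 = 22
step 10: r1 = -16, r2 = -16, r3 = 22
step 11: r1 = -16, r2 = 22, r3 = 22
step 12: r1 = -16, r2 = 22, r3 = 0
step 13: r1 = 16, r2 = 22, r3 = 0
step 14: r1 = 16, r2 = 22, r3 = 16
step 15: r1 = 16, r2 = 6, r3 = 16
step 16: r1 = 16, r2 = 22, r3 = 16
The first disagreement with the printout is at step 8, where the value should be r1 = -16.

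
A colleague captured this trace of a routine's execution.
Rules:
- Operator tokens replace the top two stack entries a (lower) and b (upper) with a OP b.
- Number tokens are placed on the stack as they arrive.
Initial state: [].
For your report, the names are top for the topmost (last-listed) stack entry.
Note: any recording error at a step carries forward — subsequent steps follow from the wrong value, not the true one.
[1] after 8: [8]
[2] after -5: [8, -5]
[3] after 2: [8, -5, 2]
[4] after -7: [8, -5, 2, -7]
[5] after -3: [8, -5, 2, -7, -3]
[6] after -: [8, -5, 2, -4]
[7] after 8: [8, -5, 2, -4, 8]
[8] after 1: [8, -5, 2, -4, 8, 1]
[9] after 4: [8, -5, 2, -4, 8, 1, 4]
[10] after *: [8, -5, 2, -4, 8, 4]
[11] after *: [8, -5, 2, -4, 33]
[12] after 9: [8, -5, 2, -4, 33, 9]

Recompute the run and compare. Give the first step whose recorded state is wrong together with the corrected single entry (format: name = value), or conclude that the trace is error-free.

step 1: push 8: top = 8 -> exactly as logged
step 2: push -5: top = -5 -> confirmed correct
step 3: push 2: top = 2 -> no discrepancy
step 4: push -7: top = -7 -> in agreement
step 5: push -3: top = -3 -> verified
step 6: -7 - -3 = -4 -> exactly as logged
step 7: push 8: top = 8 -> in agreement
step 8: push 1: top = 1 -> in agreement
step 9: push 4: top = 4 -> exactly as logged
step 10: 1 * 4 = 4 -> verified
step 11: 8 * 4 = 32 -> the trace has a different value
Step 11 is the first one off; corrected, top = 32.

step 11, top = 32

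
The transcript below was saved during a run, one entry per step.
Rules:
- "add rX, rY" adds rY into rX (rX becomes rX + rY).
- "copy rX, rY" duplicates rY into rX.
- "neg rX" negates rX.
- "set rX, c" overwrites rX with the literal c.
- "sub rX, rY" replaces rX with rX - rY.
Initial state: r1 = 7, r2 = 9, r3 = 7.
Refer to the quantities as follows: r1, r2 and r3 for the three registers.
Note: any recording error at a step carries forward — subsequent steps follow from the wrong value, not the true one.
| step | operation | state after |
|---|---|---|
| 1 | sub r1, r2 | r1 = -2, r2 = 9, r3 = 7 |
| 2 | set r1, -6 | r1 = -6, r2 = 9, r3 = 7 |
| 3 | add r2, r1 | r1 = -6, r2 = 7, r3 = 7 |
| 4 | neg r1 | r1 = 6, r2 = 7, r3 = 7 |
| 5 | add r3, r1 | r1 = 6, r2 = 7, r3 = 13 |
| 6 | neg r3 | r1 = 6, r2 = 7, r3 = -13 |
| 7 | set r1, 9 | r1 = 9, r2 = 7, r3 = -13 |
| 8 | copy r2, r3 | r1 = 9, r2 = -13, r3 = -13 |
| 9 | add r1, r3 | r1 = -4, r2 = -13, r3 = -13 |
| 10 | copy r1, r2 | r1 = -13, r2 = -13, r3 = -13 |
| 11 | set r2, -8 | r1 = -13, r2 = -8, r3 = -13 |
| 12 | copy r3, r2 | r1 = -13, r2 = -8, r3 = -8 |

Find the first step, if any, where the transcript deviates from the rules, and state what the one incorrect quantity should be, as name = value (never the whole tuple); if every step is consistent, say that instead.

1. r1 = 7 - 9 = -2 (matches)
2. r1 = -6 (matches)
3. r2 = 9 + -6 = 3 (not what was recorded)
First deviation found at step 3; the corrected entry is r2 = 3.

step 3, r2 = 3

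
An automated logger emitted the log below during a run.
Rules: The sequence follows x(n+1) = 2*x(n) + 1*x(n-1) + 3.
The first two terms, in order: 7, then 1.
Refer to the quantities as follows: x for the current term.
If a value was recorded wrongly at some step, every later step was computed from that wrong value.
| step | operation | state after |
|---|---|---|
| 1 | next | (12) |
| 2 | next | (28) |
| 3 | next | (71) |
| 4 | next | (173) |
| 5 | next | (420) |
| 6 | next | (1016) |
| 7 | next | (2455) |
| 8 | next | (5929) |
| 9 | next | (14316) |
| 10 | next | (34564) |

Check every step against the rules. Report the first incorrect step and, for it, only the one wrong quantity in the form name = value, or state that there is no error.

no error

Recomputing the run from the initial state:
step 1: x = 12
step 2: x = 28
step 3: x = 71
step 4: x = 173
step 5: x = 420
step 6: x = 1016
step 7: x = 2455
step 8: x = 5929
step 9: x = 14316
step 10: x = 34564
This matches the log at every step.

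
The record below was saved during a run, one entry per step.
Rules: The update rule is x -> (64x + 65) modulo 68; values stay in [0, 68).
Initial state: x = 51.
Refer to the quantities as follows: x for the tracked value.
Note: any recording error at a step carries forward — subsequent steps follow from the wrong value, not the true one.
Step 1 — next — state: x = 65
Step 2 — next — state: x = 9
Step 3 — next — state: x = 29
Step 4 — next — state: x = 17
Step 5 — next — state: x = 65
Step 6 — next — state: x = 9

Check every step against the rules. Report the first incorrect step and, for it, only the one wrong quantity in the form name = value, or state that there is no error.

Recomputing the run from the initial state:
step 1: x = 65
step 2: x = 9
step 3: x = 29
step 4: x = 17
step 5: x = 65
step 6: x = 9
This matches the record at every step.

no error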